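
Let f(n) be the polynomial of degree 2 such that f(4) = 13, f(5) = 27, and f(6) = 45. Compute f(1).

-5

Forward differences of the values at n = 4, 5, 6:
  f  : 13  27  45
  Δ  : 14  18
  Δ^2: 4
The second differences are constant, confirming degree 2.
Interpolating (Newton forward form) and evaluating at n = 1 gives f(1) = -5.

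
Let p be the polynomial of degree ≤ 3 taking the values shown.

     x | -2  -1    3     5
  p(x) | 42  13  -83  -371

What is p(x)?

p(x) = -3x^3 + x^2 - 5x + 4

Write p(x) = ax^3 + bx^2 + cx + d. Substituting each data point gives a linear system:
  -8a + 4b - 2c + d = 42
  -a + b - c + d = 13
  27a + 9b + 3c + d = -83
  125a + 25b + 5c + d = -371
Solving the system yields a = -3, b = 1, c = -5, d = 4.
So p(x) = -3x^3 + x^2 - 5x + 4.
Check: p(-1) = 13. ✓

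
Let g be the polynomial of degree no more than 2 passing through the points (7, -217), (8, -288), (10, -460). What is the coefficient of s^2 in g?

Write g(s) = as^2 + bs + c. Substituting each data point gives a linear system:
  49a + 7b + c = -217
  64a + 8b + c = -288
  100a + 10b + c = -460
Solving the system yields a = -5, b = 4, c = 0.
So g(s) = -5s^2 + 4s.
The leading coefficient is -5.

-5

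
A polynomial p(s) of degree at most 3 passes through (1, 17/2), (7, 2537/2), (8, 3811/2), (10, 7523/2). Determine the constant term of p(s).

3/2

Write p(s) = as^3 + bs^2 + cs + d. Substituting each data point gives a linear system:
  a + b + c + d = 17/2
  343a + 49b + 7c + d = 2537/2
  512a + 64b + 8c + d = 3811/2
  1000a + 100b + 10c + d = 7523/2
Solving the system yields a = 4, b = -3, c = 6, d = 3/2.
So p(s) = 4s^3 - 3s^2 + 6s + 3/2.
The constant term is 3/2.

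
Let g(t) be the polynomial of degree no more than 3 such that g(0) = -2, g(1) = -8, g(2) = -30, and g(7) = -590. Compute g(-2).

Using the Lagrange interpolation formula with nodes 0, 1, 2, 7:
  L_0(t) = (t - 1)(t - 2)(t - 7) / -14
  L_1(t) = t(t - 2)(t - 7) / 6
  L_2(t) = t(t - 1)(t - 7) / -10
  L_3(t) = t(t - 1)(t - 2) / 210
Then g(t) = -2·L_0(t) - 8·L_1(t) - 30·L_2(t) - 590·L_3(t).
Expanding and collecting terms gives g(t) = -t³ - 5t² - 2.
Evaluating at t = -2: g(-2) = -14.

-14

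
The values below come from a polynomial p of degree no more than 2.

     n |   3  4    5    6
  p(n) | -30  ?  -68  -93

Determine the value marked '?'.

-47

The 3 known points determine the degree-2 polynomial uniquely.
Write p(n) = an^2 + bn + c. Substituting each data point gives a linear system:
  9a + 3b + c = -30
  25a + 5b + c = -68
  36a + 6b + c = -93
Solving the system yields a = -2, b = -3, c = -3.
So p(n) = -2n^2 - 3n - 3.
Then p(4) = -47.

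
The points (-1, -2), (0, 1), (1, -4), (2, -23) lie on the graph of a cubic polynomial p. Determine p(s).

p(s) = -s^3 - 4s^2 + 1

Using the Lagrange interpolation formula with nodes -1, 0, 1, 2:
  L_0(s) = s(s - 1)(s - 2) / -6
  L_1(s) = (s + 1)(s - 1)(s - 2) / 2
  L_2(s) = (s + 1)s(s - 2) / -2
  L_3(s) = (s + 1)s(s - 1) / 6
Then p(s) = -2·L_0(s) + 1·L_1(s) - 4·L_2(s) - 23·L_3(s).
Expanding and collecting terms gives p(s) = -s³ - 4s² + 1.
Check: p(1) = -4. ✓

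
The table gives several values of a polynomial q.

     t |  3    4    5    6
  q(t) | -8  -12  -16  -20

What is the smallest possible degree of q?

1

Forward differences of the values at t = 3, 4, 5, 6:
  q  : -8  -12  -16  -20
  Δ  : -4  -4  -4
  Δ^2: 0  0
  Δ^3: 0
The first differences are constant (-4) and nonzero, while all higher differences vanish, so the minimal degree is 1.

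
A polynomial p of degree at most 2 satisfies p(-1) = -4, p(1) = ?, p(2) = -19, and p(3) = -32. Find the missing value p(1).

The 3 known points determine the degree-2 polynomial uniquely.
Write p(x) = ax^2 + bx + c. Substituting each data point gives a linear system:
  a - b + c = -4
  4a + 2b + c = -19
  9a + 3b + c = -32
Solving the system yields a = -2, b = -3, c = -5.
So p(x) = -2x^2 - 3x - 5.
Then p(1) = -10.

-10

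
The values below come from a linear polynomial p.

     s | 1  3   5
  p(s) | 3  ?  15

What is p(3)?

The 2 known points determine the degree-1 polynomial uniquely.
Write p(s) = as + b. Substituting each data point gives a linear system:
  a + b = 3
  5a + b = 15
Solving the system yields a = 3, b = 0.
So p(s) = 3s.
Then p(3) = 9.

9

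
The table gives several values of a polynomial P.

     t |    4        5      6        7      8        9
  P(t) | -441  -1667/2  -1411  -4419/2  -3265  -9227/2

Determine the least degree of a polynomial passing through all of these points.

Forward differences of the values at t = 4, 5, 6, 7, 8, 9:
  P  : -441  -1667/2  -1411  -4419/2  -3265  -9227/2
  Δ  : -785/2  -1155/2  -1597/2  -2111/2  -2697/2
  Δ^2: -185  -221  -257  -293
  Δ^3: -36  -36  -36
  Δ^4: 0  0
  Δ^5: 0
The third differences are constant (-36) and nonzero, while all higher differences vanish, so the minimal degree is 3.

3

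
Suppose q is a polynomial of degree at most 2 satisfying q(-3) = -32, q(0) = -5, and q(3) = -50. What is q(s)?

q(s) = -4s^2 - 3s - 5

Write q(s) = as^2 + bs + c. Substituting each data point gives a linear system:
  9a - 3b + c = -32
  c = -5
  9a + 3b + c = -50
Solving the system yields a = -4, b = -3, c = -5.
So q(s) = -4s^2 - 3s - 5.
Check: q(-3) = -32. ✓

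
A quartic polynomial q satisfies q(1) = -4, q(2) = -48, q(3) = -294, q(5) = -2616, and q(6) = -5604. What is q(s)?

q(s) = -5s^4 + 4s^3 + 3s - 6

Write q(s) = as^4 + bs^3 + cs^2 + ds + e. Substituting each data point gives a linear system:
  a + b + c + d + e = -4
  16a + 8b + 4c + 2d + e = -48
  81a + 27b + 9c + 3d + e = -294
  625a + 125b + 25c + 5d + e = -2616
  1296a + 216b + 36c + 6d + e = -5604
Solving the system yields a = -5, b = 4, c = 0, d = 3, e = -6.
So q(s) = -5s^4 + 4s^3 + 3s - 6.
Check: q(5) = -2616. ✓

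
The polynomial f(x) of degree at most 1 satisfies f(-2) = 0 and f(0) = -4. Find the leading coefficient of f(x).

-2

Write f(x) = ax + b. Substituting each data point gives a linear system:
  -2a + b = 0
  b = -4
Solving the system yields a = -2, b = -4.
So f(x) = -2x - 4.
The leading coefficient is -2.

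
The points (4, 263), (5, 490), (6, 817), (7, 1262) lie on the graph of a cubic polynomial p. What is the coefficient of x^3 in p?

Write p(x) = ax^3 + bx^2 + cx + d. Substituting each data point gives a linear system:
  64a + 16b + 4c + d = 263
  125a + 25b + 5c + d = 490
  216a + 36b + 6c + d = 817
  343a + 49b + 7c + d = 1262
Solving the system yields a = 3, b = 5, c = -1, d = -5.
So p(x) = 3x^3 + 5x^2 - x - 5.
The leading coefficient is 3.

3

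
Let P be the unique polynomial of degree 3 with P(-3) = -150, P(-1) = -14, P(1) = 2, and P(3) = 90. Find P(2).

25

Forward differences of the values at t = -3, -1, 1, 3:
  P  : -150  -14  2  90
  Δ  : 136  16  88
  Δ^2: -120  72
  Δ^3: 192
The third differences are constant, confirming degree 3.
Interpolating (Newton forward form) and evaluating at t = 2 gives P(2) = 25.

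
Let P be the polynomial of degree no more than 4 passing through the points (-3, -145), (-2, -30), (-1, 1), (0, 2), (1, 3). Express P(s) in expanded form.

P(s) = -s^4 + 3s^3 + s^2 - 2s + 2

Write P(s) = as^4 + bs^3 + cs^2 + ds + e. Substituting each data point gives a linear system:
  81a - 27b + 9c - 3d + e = -145
  16a - 8b + 4c - 2d + e = -30
  a - b + c - d + e = 1
  e = 2
  a + b + c + d + e = 3
Solving the system yields a = -1, b = 3, c = 1, d = -2, e = 2.
So P(s) = -s^4 + 3s^3 + s^2 - 2s + 2.
Check: P(-2) = -30. ✓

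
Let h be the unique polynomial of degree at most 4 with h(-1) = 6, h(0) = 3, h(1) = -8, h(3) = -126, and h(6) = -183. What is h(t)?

h(t) = t^4 - 6t^3 - 5t^2 - t + 3

Write h(t) = at^4 + bt^3 + ct^2 + dt + e. Substituting each data point gives a linear system:
  a - b + c - d + e = 6
  e = 3
  a + b + c + d + e = -8
  81a + 27b + 9c + 3d + e = -126
  1296a + 216b + 36c + 6d + e = -183
Solving the system yields a = 1, b = -6, c = -5, d = -1, e = 3.
So h(t) = t⁴ - 6t³ - 5t² - t + 3.
Check: h(1) = -8. ✓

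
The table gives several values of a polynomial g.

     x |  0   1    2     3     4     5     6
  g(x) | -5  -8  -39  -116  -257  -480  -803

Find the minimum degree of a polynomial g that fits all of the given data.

Forward differences of the values at x = 0, 1, 2, 3, 4, 5, 6:
  g  : -5  -8  -39  -116  -257  -480  -803
  Δ  : -3  -31  -77  -141  -223  -323
  Δ^2: -28  -46  -64  -82  -100
  Δ^3: -18  -18  -18  -18
  Δ^4: 0  0  0
  Δ^5: 0  0
  Δ^6: 0
The third differences are constant (-18) and nonzero, while all higher differences vanish, so the minimal degree is 3.

3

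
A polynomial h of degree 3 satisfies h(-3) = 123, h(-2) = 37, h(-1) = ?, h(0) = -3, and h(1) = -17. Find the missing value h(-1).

On equispaced nodes a degree-3 polynomial has vanishing fourth forward difference, so
  h(-3) - 4·h(-2) + 6·h(-1) - 4·h(0) + h(1) = 0.
Substituting the known values and solving for h(-1):
  6·h(-1) = 30
  h(-1) = 5.

5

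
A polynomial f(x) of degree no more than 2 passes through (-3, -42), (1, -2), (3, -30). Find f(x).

f(x) = -4x^2 + 2x

Using the Lagrange interpolation formula with nodes -3, 1, 3:
  L_0(x) = (x - 1)(x - 3) / 24
  L_1(x) = (x + 3)(x - 3) / -8
  L_2(x) = (x + 3)(x - 1) / 12
Then f(x) = -42·L_0(x) - 2·L_1(x) - 30·L_2(x).
Expanding and collecting terms gives f(x) = -4x² + 2x.
Check: f(3) = -30. ✓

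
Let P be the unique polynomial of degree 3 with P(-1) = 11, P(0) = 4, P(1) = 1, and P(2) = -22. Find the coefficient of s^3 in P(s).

-4

Write P(s) = as^3 + bs^2 + cs + d. Substituting each data point gives a linear system:
  -a + b - c + d = 11
  d = 4
  a + b + c + d = 1
  8a + 4b + 2c + d = -22
Solving the system yields a = -4, b = 2, c = -1, d = 4.
So P(s) = -4s³ + 2s² - s + 4.
The leading coefficient is -4.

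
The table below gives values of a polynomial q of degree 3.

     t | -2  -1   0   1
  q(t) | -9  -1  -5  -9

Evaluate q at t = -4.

-109

Write q(t) = at^3 + bt^2 + ct + d. Substituting each data point gives a linear system:
  -8a + 4b - 2c + d = -9
  -a + b - c + d = -1
  d = -5
  a + b + c + d = -9
Solving the system yields a = 2, b = 0, c = -6, d = -5.
So q(t) = 2t^3 - 6t - 5.
Then q(-4) = -109.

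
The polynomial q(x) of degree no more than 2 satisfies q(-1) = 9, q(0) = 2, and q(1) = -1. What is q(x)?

q(x) = 2x^2 - 5x + 2

Using the Lagrange interpolation formula with nodes -1, 0, 1:
  L_0(x) = x(x - 1) / 2
  L_1(x) = (x + 1)(x - 1) / -1
  L_2(x) = (x + 1)x / 2
Then q(x) = 9·L_0(x) + 2·L_1(x) - 1·L_2(x).
Expanding and collecting terms gives q(x) = 2x² - 5x + 2.
Check: q(0) = 2. ✓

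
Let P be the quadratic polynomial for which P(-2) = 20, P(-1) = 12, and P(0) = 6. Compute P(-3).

Write P(u) = au^2 + bu + c. Substituting each data point gives a linear system:
  4a - 2b + c = 20
  a - b + c = 12
  c = 6
Solving the system yields a = 1, b = -5, c = 6.
So P(u) = u^2 - 5u + 6.
Then P(-3) = 30.

30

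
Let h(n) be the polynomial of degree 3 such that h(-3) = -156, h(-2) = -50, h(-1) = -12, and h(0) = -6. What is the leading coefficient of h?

Write h(n) = an^3 + bn^2 + cn + d. Substituting each data point gives a linear system:
  -27a + 9b - 3c + d = -156
  -8a + 4b - 2c + d = -50
  -a + b - c + d = -12
  d = -6
Solving the system yields a = 6, b = 2, c = 2, d = -6.
So h(n) = 6n^3 + 2n^2 + 2n - 6.
The leading coefficient is 6.

6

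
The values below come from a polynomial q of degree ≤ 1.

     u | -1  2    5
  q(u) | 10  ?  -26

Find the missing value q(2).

-8

On equispaced nodes a degree-1 polynomial has vanishing second forward difference, so
  q(-1) - 2·q(2) + q(5) = 0.
Substituting the known values and solving for q(2):
  -2·q(2) = 16
  q(2) = -8.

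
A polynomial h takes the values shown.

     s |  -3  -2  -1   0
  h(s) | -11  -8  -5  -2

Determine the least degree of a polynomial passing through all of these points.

1

Forward differences of the values at s = -3, -2, -1, 0:
  h  : -11  -8  -5  -2
  Δ  : 3  3  3
  Δ^2: 0  0
  Δ^3: 0
The first differences are constant (3) and nonzero, while all higher differences vanish, so the minimal degree is 1.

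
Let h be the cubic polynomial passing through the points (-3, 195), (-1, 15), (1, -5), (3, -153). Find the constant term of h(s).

3

Write h(s) = as^3 + bs^2 + cs + d. Substituting each data point gives a linear system:
  -27a + 9b - 3c + d = 195
  -a + b - c + d = 15
  a + b + c + d = -5
  27a + 9b + 3c + d = -153
Solving the system yields a = -6, b = 2, c = -4, d = 3.
So h(s) = -6s^3 + 2s^2 - 4s + 3.
The constant term is 3.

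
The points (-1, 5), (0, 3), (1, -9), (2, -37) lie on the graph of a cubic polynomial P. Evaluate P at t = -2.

3

Forward differences of the values at t = -1, 0, 1, 2:
  P  : 5  3  -9  -37
  Δ  : -2  -12  -28
  Δ^2: -10  -16
  Δ^3: -6
The third differences are constant, confirming degree 3.
Interpolating (Newton forward form) and evaluating at t = -2 gives P(-2) = 3.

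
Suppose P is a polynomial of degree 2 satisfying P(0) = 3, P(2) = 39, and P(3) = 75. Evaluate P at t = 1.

Using the Lagrange interpolation formula with nodes 0, 2, 3:
  L_0(t) = (t - 2)(t - 3) / 6
  L_1(t) = t(t - 3) / -2
  L_2(t) = t(t - 2) / 3
Then P(t) = 3·L_0(t) + 39·L_1(t) + 75·L_2(t).
Expanding and collecting terms gives P(t) = 6t^2 + 6t + 3.
Evaluating at t = 1: P(1) = 15.

15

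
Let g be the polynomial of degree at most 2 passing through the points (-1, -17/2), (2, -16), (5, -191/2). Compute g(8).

Using the Lagrange interpolation formula with nodes -1, 2, 5:
  L_0(x) = (x - 2)(x - 5) / 18
  L_1(x) = (x + 1)(x - 5) / -9
  L_2(x) = (x + 1)(x - 2) / 18
Then g(x) = -17/2·L_0(x) - 16·L_1(x) - 191/2·L_2(x).
Expanding and collecting terms gives g(x) = -4x^2 + (3/2)x - 3.
Evaluating at x = 8: g(8) = -247.

-247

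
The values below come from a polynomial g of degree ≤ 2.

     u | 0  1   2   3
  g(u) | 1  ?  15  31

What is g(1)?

The 3 known points determine the degree-2 polynomial uniquely.
Write g(u) = au^2 + bu + c. Substituting each data point gives a linear system:
  c = 1
  4a + 2b + c = 15
  9a + 3b + c = 31
Solving the system yields a = 3, b = 1, c = 1.
So g(u) = 3u² + u + 1.
Then g(1) = 5.

5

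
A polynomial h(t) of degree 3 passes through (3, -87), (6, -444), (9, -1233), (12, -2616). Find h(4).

-168

Write h(t) = at^3 + bt^2 + ct + d. Substituting each data point gives a linear system:
  27a + 9b + 3c + d = -87
  216a + 36b + 6c + d = -444
  729a + 81b + 9c + d = -1233
  1728a + 144b + 12c + d = -2616
Solving the system yields a = -1, b = -6, c = -2, d = 0.
So h(t) = -t^3 - 6t^2 - 2t.
Then h(4) = -168.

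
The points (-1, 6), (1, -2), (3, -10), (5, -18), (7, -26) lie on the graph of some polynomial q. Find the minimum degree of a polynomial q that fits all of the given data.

Forward differences of the values at t = -1, 1, 3, 5, 7:
  q  : 6  -2  -10  -18  -26
  Δ  : -8  -8  -8  -8
  Δ^2: 0  0  0
  Δ^3: 0  0
  Δ^4: 0
The first differences are constant (-8) and nonzero, while all higher differences vanish, so the minimal degree is 1.

1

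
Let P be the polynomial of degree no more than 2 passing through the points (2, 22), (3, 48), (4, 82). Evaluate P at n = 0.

-6

Write P(n) = an^2 + bn + c. Substituting each data point gives a linear system:
  4a + 2b + c = 22
  9a + 3b + c = 48
  16a + 4b + c = 82
Solving the system yields a = 4, b = 6, c = -6.
So P(n) = 4n^2 + 6n - 6.
Then P(0) = -6.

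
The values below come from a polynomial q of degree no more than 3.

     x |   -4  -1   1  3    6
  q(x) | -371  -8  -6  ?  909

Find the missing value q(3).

84

The 4 known points determine the degree-3 polynomial uniquely.
Write q(x) = ax^3 + bx^2 + cx + d. Substituting each data point gives a linear system:
  -64a + 16b - 4c + d = -371
  -a + b - c + d = -8
  a + b + c + d = -6
  216a + 36b + 6c + d = 909
Solving the system yields a = 5, b = -4, c = -4, d = -3.
So q(x) = 5x^3 - 4x^2 - 4x - 3.
Then q(3) = 84.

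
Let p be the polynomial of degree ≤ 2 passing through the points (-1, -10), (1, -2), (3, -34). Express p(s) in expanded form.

Write p(s) = as^2 + bs + c. Substituting each data point gives a linear system:
  a - b + c = -10
  a + b + c = -2
  9a + 3b + c = -34
Solving the system yields a = -5, b = 4, c = -1.
So p(s) = -5s^2 + 4s - 1.
Check: p(3) = -34. ✓

p(s) = -5s^2 + 4s - 1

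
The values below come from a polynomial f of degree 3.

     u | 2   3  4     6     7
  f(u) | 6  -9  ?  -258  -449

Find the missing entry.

-50

The 4 known points determine the degree-3 polynomial uniquely.
Write f(u) = au^3 + bu^2 + cu + d. Substituting each data point gives a linear system:
  8a + 4b + 2c + d = 6
  27a + 9b + 3c + d = -9
  216a + 36b + 6c + d = -258
  343a + 49b + 7c + d = -449
Solving the system yields a = -2, b = 5, c = -2, d = 6.
So f(u) = -2u³ + 5u² - 2u + 6.
Then f(4) = -50.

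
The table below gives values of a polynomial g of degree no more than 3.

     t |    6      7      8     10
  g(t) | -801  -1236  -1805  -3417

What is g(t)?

g(t) = -3t^3 - 4t^2 - 2t + 3

Using the Lagrange interpolation formula with nodes 6, 7, 8, 10:
  L_0(t) = (t - 7)(t - 8)(t - 10) / -8
  L_1(t) = (t - 6)(t - 8)(t - 10) / 3
  L_2(t) = (t - 6)(t - 7)(t - 10) / -4
  L_3(t) = (t - 6)(t - 7)(t - 8) / 24
Then g(t) = -801·L_0(t) - 1236·L_1(t) - 1805·L_2(t) - 3417·L_3(t).
Expanding and collecting terms gives g(t) = -3t³ - 4t² - 2t + 3.
Check: g(6) = -801. ✓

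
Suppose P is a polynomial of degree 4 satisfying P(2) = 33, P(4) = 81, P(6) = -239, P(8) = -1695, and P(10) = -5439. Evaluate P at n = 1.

Write P(n) = an^4 + bn^3 + cn^2 + dn + e. Substituting each data point gives a linear system:
  16a + 8b + 4c + 2d + e = 33
  256a + 64b + 16c + 4d + e = 81
  1296a + 216b + 36c + 6d + e = -239
  4096a + 512b + 64c + 8d + e = -1695
  10000a + 1000b + 100c + 10d + e = -5439
Solving the system yields a = -1, b = 4, c = 6, d = -4, e = 1.
So P(n) = -n^4 + 4n^3 + 6n^2 - 4n + 1.
Then P(1) = 6.

6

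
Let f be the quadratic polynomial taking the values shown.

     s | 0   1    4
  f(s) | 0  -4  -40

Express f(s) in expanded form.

f(s) = -2s^2 - 2s

Write f(s) = as^2 + bs + c. Substituting each data point gives a linear system:
  c = 0
  a + b + c = -4
  16a + 4b + c = -40
Solving the system yields a = -2, b = -2, c = 0.
So f(s) = -2s^2 - 2s.
Check: f(1) = -4. ✓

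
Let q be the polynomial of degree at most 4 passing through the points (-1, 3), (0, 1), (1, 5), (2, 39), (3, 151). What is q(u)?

q(u) = u^4 + 2u^3 + 2u^2 - u + 1

Using the Lagrange interpolation formula with nodes -1, 0, 1, 2, 3:
  L_0(u) = u(u - 1)(u - 2)(u - 3) / 24
  L_1(u) = (u + 1)(u - 1)(u - 2)(u - 3) / -6
  L_2(u) = (u + 1)u(u - 2)(u - 3) / 4
  L_3(u) = (u + 1)u(u - 1)(u - 3) / -6
  L_4(u) = (u + 1)u(u - 1)(u - 2) / 24
Then q(u) = 3·L_0(u) + 1·L_1(u) + 5·L_2(u) + 39·L_3(u) + 151·L_4(u).
Expanding and collecting terms gives q(u) = u^4 + 2u^3 + 2u^2 - u + 1.
Check: q(2) = 39. ✓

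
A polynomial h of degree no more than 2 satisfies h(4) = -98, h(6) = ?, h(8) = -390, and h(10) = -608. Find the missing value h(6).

The 3 known points determine the degree-2 polynomial uniquely.
Write h(s) = as^2 + bs + c. Substituting each data point gives a linear system:
  16a + 4b + c = -98
  64a + 8b + c = -390
  100a + 10b + c = -608
Solving the system yields a = -6, b = -1, c = 2.
So h(s) = -6s^2 - s + 2.
Then h(6) = -220.

-220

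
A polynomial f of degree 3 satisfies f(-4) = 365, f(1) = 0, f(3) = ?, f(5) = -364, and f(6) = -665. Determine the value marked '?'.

The 4 known points determine the degree-3 polynomial uniquely.
Write f(t) = at^3 + bt^2 + ct + d. Substituting each data point gives a linear system:
  -64a + 16b - 4c + d = 365
  a + b + c + d = 0
  125a + 25b + 5c + d = -364
  216a + 36b + 6c + d = -665
Solving the system yields a = -4, b = 6, c = -3, d = 1.
So f(t) = -4t^3 + 6t^2 - 3t + 1.
Then f(3) = -62.

-62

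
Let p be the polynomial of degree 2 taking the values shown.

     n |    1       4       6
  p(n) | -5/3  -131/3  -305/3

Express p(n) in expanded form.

p(n) = -3n^2 + n + 1/3

Write p(n) = an^2 + bn + c. Substituting each data point gives a linear system:
  a + b + c = -5/3
  16a + 4b + c = -131/3
  36a + 6b + c = -305/3
Solving the system yields a = -3, b = 1, c = 1/3.
So p(n) = -3n^2 + n + 1/3.
Check: p(1) = -5/3. ✓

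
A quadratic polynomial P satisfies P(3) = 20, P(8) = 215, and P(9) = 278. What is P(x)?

P(x) = 4x^2 - 5x - 1

Using the Lagrange interpolation formula with nodes 3, 8, 9:
  L_0(x) = (x - 8)(x - 9) / 30
  L_1(x) = (x - 3)(x - 9) / -5
  L_2(x) = (x - 3)(x - 8) / 6
Then P(x) = 20·L_0(x) + 215·L_1(x) + 278·L_2(x).
Expanding and collecting terms gives P(x) = 4x^2 - 5x - 1.
Check: P(9) = 278. ✓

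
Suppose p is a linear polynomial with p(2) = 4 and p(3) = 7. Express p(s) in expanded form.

Write p(s) = as + b. Substituting each data point gives a linear system:
  2a + b = 4
  3a + b = 7
Solving the system yields a = 3, b = -2.
So p(s) = 3s - 2.
Check: p(2) = 4. ✓

p(s) = 3s - 2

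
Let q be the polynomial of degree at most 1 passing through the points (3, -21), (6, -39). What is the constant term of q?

Write q(x) = ax + b. Substituting each data point gives a linear system:
  3a + b = -21
  6a + b = -39
Solving the system yields a = -6, b = -3.
So q(x) = -6x - 3.
The constant term is -3.

-3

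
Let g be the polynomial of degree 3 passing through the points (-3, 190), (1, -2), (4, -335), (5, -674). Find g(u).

Write g(u) = au^3 + bu^2 + cu + d. Substituting each data point gives a linear system:
  -27a + 9b - 3c + d = 190
  a + b + c + d = -2
  64a + 16b + 4c + d = -335
  125a + 25b + 5c + d = -674
Solving the system yields a = -6, b = 3, c = 0, d = 1.
So g(u) = -6u^3 + 3u^2 + 1.
Check: g(5) = -674. ✓

g(u) = -6u^3 + 3u^2 + 1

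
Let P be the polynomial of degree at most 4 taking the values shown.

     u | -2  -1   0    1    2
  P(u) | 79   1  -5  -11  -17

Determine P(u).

Write P(u) = au^4 + bu^3 + cu^2 + du + e. Substituting each data point gives a linear system:
  16a - 8b + 4c - 2d + e = 79
  a - b + c - d + e = 1
  e = -5
  a + b + c + d + e = -11
  16a + 8b + 4c + 2d + e = -17
Solving the system yields a = 3, b = -6, c = -3, d = 0, e = -5.
So P(u) = 3u^4 - 6u^3 - 3u^2 - 5.
Check: P(1) = -11. ✓

P(u) = 3u^4 - 6u^3 - 3u^2 - 5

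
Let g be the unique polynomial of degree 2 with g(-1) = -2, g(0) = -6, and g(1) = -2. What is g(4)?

Using the Lagrange interpolation formula with nodes -1, 0, 1:
  L_0(t) = t(t - 1) / 2
  L_1(t) = (t + 1)(t - 1) / -1
  L_2(t) = (t + 1)t / 2
Then g(t) = -2·L_0(t) - 6·L_1(t) - 2·L_2(t).
Expanding and collecting terms gives g(t) = 4t^2 - 6.
Evaluating at t = 4: g(4) = 58.

58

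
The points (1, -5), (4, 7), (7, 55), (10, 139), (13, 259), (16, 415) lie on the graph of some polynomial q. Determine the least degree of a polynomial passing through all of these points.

Forward differences of the values at n = 1, 4, 7, 10, 13, 16:
  q  : -5  7  55  139  259  415
  Δ  : 12  48  84  120  156
  Δ^2: 36  36  36  36
  Δ^3: 0  0  0
  Δ^4: 0  0
  Δ^5: 0
The second differences are constant (36) and nonzero, while all higher differences vanish, so the minimal degree is 2.

2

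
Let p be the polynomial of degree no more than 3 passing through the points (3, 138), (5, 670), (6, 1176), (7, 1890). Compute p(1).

6

Write p(u) = au^3 + bu^2 + cu + d. Substituting each data point gives a linear system:
  27a + 9b + 3c + d = 138
  125a + 25b + 5c + d = 670
  216a + 36b + 6c + d = 1176
  343a + 49b + 7c + d = 1890
Solving the system yields a = 6, b = -4, c = 4, d = 0.
So p(u) = 6u³ - 4u² + 4u.
Then p(1) = 6.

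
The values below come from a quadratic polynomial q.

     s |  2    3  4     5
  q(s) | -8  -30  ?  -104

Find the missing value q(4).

On equispaced nodes a degree-2 polynomial has vanishing third forward difference, so
  - q(2) + 3·q(3) - 3·q(4) + q(5) = 0.
Substituting the known values and solving for q(4):
  -3·q(4) = 186
  q(4) = -62.

-62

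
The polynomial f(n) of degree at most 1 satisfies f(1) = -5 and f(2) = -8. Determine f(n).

Write f(n) = an + b. Substituting each data point gives a linear system:
  a + b = -5
  2a + b = -8
Solving the system yields a = -3, b = -2.
So f(n) = -3n - 2.
Check: f(2) = -8. ✓

f(n) = -3n - 2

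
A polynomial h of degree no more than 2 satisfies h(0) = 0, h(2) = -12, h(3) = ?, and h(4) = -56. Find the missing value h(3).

The 3 known points determine the degree-2 polynomial uniquely.
Write h(n) = an^2 + bn + c. Substituting each data point gives a linear system:
  c = 0
  4a + 2b + c = -12
  16a + 4b + c = -56
Solving the system yields a = -4, b = 2, c = 0.
So h(n) = -4n^2 + 2n.
Then h(3) = -30.

-30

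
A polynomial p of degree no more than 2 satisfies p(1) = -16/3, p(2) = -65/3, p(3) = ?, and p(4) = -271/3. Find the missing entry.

-50

On equispaced nodes a degree-2 polynomial has vanishing third forward difference, so
  - p(1) + 3·p(2) - 3·p(3) + p(4) = 0.
Substituting the known values and solving for p(3):
  -3·p(3) = 150
  p(3) = -50.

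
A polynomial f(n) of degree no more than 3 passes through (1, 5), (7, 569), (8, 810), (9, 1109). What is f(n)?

f(n) = n^3 + 5n^2 - 3n + 2

Write f(n) = an^3 + bn^2 + cn + d. Substituting each data point gives a linear system:
  a + b + c + d = 5
  343a + 49b + 7c + d = 569
  512a + 64b + 8c + d = 810
  729a + 81b + 9c + d = 1109
Solving the system yields a = 1, b = 5, c = -3, d = 2.
So f(n) = n^3 + 5n^2 - 3n + 2.
Check: f(9) = 1109. ✓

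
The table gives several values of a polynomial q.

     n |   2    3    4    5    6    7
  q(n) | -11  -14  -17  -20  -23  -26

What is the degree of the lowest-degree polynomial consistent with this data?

1

Forward differences of the values at n = 2, 3, 4, 5, 6, 7:
  q  : -11  -14  -17  -20  -23  -26
  Δ  : -3  -3  -3  -3  -3
  Δ^2: 0  0  0  0
  Δ^3: 0  0  0
  Δ^4: 0  0
  Δ^5: 0
The first differences are constant (-3) and nonzero, while all higher differences vanish, so the minimal degree is 1.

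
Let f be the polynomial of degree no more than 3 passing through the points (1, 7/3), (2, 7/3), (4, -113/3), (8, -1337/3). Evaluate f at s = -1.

Using the Lagrange interpolation formula with nodes 1, 2, 4, 8:
  L_0(s) = (s - 2)(s - 4)(s - 8) / -21
  L_1(s) = (s - 1)(s - 4)(s - 8) / 12
  L_2(s) = (s - 1)(s - 2)(s - 8) / -24
  L_3(s) = (s - 1)(s - 2)(s - 4) / 168
Then f(s) = 7/3·L_0(s) + 7/3·L_1(s) - 113/3·L_2(s) - 1337/3·L_3(s).
Expanding and collecting terms gives f(s) = -s³ + (1/3)s² + 6s - 3.
Evaluating at s = -1: f(-1) = -23/3.

-23/3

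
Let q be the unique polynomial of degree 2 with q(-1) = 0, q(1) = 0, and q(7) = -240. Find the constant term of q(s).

Write q(s) = as^2 + bs + c. Substituting each data point gives a linear system:
  a - b + c = 0
  a + b + c = 0
  49a + 7b + c = -240
Solving the system yields a = -5, b = 0, c = 5.
So q(s) = -5s^2 + 5.
The constant term is 5.

5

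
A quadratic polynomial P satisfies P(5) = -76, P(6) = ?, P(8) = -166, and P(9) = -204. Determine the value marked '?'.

-102

The 3 known points determine the degree-2 polynomial uniquely.
Write P(s) = as^2 + bs + c. Substituting each data point gives a linear system:
  25a + 5b + c = -76
  64a + 8b + c = -166
  81a + 9b + c = -204
Solving the system yields a = -2, b = -4, c = -6.
So P(s) = -2s^2 - 4s - 6.
Then P(6) = -102.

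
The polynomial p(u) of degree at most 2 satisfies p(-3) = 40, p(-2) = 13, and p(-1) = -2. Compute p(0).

Using the Lagrange interpolation formula with nodes -3, -2, -1:
  L_0(u) = (u + 2)(u + 1) / 2
  L_1(u) = (u + 3)(u + 1) / -1
  L_2(u) = (u + 3)(u + 2) / 2
Then p(u) = 40·L_0(u) + 13·L_1(u) - 2·L_2(u).
Expanding and collecting terms gives p(u) = 6u^2 + 3u - 5.
Evaluating at u = 0: p(0) = -5.

-5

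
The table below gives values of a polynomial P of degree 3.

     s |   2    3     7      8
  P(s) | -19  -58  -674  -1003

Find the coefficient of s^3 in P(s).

Write P(s) = as^3 + bs^2 + cs + d. Substituting each data point gives a linear system:
  8a + 4b + 2c + d = -19
  27a + 9b + 3c + d = -58
  343a + 49b + 7c + d = -674
  512a + 64b + 8c + d = -1003
Solving the system yields a = -2, b = 1, c = -6, d = 5.
So P(s) = -2s³ + s² - 6s + 5.
The leading coefficient is -2.

-2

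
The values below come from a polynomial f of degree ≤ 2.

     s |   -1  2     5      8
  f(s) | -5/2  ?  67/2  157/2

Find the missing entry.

13/2

On equispaced nodes a degree-2 polynomial has vanishing third forward difference, so
  - f(-1) + 3·f(2) - 3·f(5) + f(8) = 0.
Substituting the known values and solving for f(2):
  3·f(2) = 39/2
  f(2) = 13/2.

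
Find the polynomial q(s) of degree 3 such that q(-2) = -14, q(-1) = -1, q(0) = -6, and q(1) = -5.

Write q(s) = as^3 + bs^2 + cs + d. Substituting each data point gives a linear system:
  -8a + 4b - 2c + d = -14
  -a + b - c + d = -1
  d = -6
  a + b + c + d = -5
Solving the system yields a = 4, b = 3, c = -6, d = -6.
So q(s) = 4s³ + 3s² - 6s - 6.
Check: q(0) = -6. ✓

q(s) = 4s^3 + 3s^2 - 6s - 6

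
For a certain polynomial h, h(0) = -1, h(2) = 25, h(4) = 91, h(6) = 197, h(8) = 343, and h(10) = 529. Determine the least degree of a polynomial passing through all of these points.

Forward differences of the values at n = 0, 2, 4, 6, 8, 10:
  h  : -1  25  91  197  343  529
  Δ  : 26  66  106  146  186
  Δ^2: 40  40  40  40
  Δ^3: 0  0  0
  Δ^4: 0  0
  Δ^5: 0
The second differences are constant (40) and nonzero, while all higher differences vanish, so the minimal degree is 2.

2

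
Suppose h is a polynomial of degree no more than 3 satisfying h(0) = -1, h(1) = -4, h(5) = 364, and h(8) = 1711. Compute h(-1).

-8

Using the Lagrange interpolation formula with nodes 0, 1, 5, 8:
  L_0(s) = (s - 1)(s - 5)(s - 8) / -40
  L_1(s) = s(s - 5)(s - 8) / 28
  L_2(s) = s(s - 1)(s - 8) / -60
  L_3(s) = s(s - 1)(s - 5) / 168
Then h(s) = -1·L_0(s) - 4·L_1(s) + 364·L_2(s) + 1711·L_3(s).
Expanding and collecting terms gives h(s) = 4s^3 - 5s^2 - 2s - 1.
Evaluating at s = -1: h(-1) = -8.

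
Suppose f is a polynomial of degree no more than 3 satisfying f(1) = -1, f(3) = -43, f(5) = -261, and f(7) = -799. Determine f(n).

Write f(n) = an^3 + bn^2 + cn + d. Substituting each data point gives a linear system:
  a + b + c + d = -1
  27a + 9b + 3c + d = -43
  125a + 25b + 5c + d = -261
  343a + 49b + 7c + d = -799
Solving the system yields a = -3, b = 5, c = -2, d = -1.
So f(n) = -3n³ + 5n² - 2n - 1.
Check: f(1) = -1. ✓

f(n) = -3n^3 + 5n^2 - 2n - 1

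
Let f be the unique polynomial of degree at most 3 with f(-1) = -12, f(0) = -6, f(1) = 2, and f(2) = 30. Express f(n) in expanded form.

f(n) = 3n^3 + n^2 + 4n - 6

Using the Lagrange interpolation formula with nodes -1, 0, 1, 2:
  L_0(n) = n(n - 1)(n - 2) / -6
  L_1(n) = (n + 1)(n - 1)(n - 2) / 2
  L_2(n) = (n + 1)n(n - 2) / -2
  L_3(n) = (n + 1)n(n - 1) / 6
Then f(n) = -12·L_0(n) - 6·L_1(n) + 2·L_2(n) + 30·L_3(n).
Expanding and collecting terms gives f(n) = 3n³ + n² + 4n - 6.
Check: f(-1) = -12. ✓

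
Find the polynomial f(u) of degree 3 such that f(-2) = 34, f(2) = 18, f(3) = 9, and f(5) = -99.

Write f(u) = au^3 + bu^2 + cu + d. Substituting each data point gives a linear system:
  -8a + 4b - 2c + d = 34
  8a + 4b + 2c + d = 18
  27a + 9b + 3c + d = 9
  125a + 25b + 5c + d = -99
Solving the system yields a = -2, b = 5, c = 4, d = 6.
So f(u) = -2u^3 + 5u^2 + 4u + 6.
Check: f(2) = 18. ✓

f(u) = -2u^3 + 5u^2 + 4u + 6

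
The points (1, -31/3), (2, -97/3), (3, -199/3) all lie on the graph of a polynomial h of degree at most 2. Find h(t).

Using the Lagrange interpolation formula with nodes 1, 2, 3:
  L_0(t) = (t - 2)(t - 3) / 2
  L_1(t) = (t - 1)(t - 3) / -1
  L_2(t) = (t - 1)(t - 2) / 2
Then h(t) = -31/3·L_0(t) - 97/3·L_1(t) - 199/3·L_2(t).
Expanding and collecting terms gives h(t) = -6t^2 - 4t - 1/3.
Check: h(2) = -97/3. ✓

h(t) = -6t^2 - 4t - 1/3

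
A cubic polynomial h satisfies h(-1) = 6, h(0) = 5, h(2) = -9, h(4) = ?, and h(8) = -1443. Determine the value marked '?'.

The 4 known points determine the degree-3 polynomial uniquely.
Write h(x) = ax^3 + bx^2 + cx + d. Substituting each data point gives a linear system:
  -a + b - c + d = 6
  d = 5
  8a + 4b + 2c + d = -9
  512a + 64b + 8c + d = -1443
Solving the system yields a = -3, b = 1, c = 3, d = 5.
So h(x) = -3x^3 + x^2 + 3x + 5.
Then h(4) = -159.

-159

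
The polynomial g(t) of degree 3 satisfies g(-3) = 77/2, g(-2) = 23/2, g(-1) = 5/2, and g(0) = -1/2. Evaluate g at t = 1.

-19/2

Write g(t) = at^3 + bt^2 + ct + d. Substituting each data point gives a linear system:
  -27a + 9b - 3c + d = 77/2
  -8a + 4b - 2c + d = 23/2
  -a + b - c + d = 5/2
  d = -1/2
Solving the system yields a = -2, b = -3, c = -4, d = -1/2.
So g(t) = -2t^3 - 3t^2 - 4t - 1/2.
Then g(1) = -19/2.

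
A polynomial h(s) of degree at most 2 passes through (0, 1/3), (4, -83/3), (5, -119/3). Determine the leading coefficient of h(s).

-1

Write h(s) = as^2 + bs + c. Substituting each data point gives a linear system:
  c = 1/3
  16a + 4b + c = -83/3
  25a + 5b + c = -119/3
Solving the system yields a = -1, b = -3, c = 1/3.
So h(s) = -s^2 - 3s + 1/3.
The leading coefficient is -1.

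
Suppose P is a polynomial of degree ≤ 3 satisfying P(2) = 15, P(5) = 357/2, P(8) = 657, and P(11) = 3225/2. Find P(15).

Write P(u) = au^3 + bu^2 + cu + d. Substituting each data point gives a linear system:
  8a + 4b + 2c + d = 15
  125a + 25b + 5c + d = 357/2
  512a + 64b + 8c + d = 657
  1331a + 121b + 11c + d = 3225/2
Solving the system yields a = 1, b = 5/2, c = -2, d = 1.
So P(u) = u³ + (5/2)u² - 2u + 1.
Then P(15) = 7817/2.

7817/2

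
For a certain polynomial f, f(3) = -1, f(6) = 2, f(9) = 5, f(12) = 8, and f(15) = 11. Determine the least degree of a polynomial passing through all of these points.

1

Forward differences of the values at u = 3, 6, 9, 12, 15:
  f  : -1  2  5  8  11
  Δ  : 3  3  3  3
  Δ^2: 0  0  0
  Δ^3: 0  0
  Δ^4: 0
The first differences are constant (3) and nonzero, while all higher differences vanish, so the minimal degree is 1.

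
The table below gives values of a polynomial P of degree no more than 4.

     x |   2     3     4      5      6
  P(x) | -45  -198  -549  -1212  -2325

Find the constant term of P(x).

Write P(x) = ax^4 + bx^3 + cx^2 + dx + e. Substituting each data point gives a linear system:
  16a + 8b + 4c + 2d + e = -45
  81a + 27b + 9c + 3d + e = -198
  256a + 64b + 16c + 4d + e = -549
  625a + 125b + 25c + 5d + e = -1212
  1296a + 216b + 36c + 6d + e = -2325
Solving the system yields a = -1, b = -5, c = 1, d = 2, e = 3.
So P(x) = -x^4 - 5x^3 + x^2 + 2x + 3.
The constant term is 3.

3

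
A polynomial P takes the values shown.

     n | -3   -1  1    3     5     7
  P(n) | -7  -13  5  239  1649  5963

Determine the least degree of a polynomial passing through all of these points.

Forward differences of the values at n = -3, -1, 1, 3, 5, 7:
  P  : -7  -13  5  239  1649  5963
  Δ  : -6  18  234  1410  4314
  Δ^2: 24  216  1176  2904
  Δ^3: 192  960  1728
  Δ^4: 768  768
  Δ^5: 0
The fourth differences are constant (768) and nonzero, while all higher differences vanish, so the minimal degree is 4.

4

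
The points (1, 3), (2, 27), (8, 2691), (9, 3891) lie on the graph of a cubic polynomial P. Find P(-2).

Write P(u) = au^3 + bu^2 + cu + d. Substituting each data point gives a linear system:
  a + b + c + d = 3
  8a + 4b + 2c + d = 27
  512a + 64b + 8c + d = 2691
  729a + 81b + 9c + d = 3891
Solving the system yields a = 6, b = -6, c = 0, d = 3.
So P(u) = 6u^3 - 6u^2 + 3.
Then P(-2) = -69.

-69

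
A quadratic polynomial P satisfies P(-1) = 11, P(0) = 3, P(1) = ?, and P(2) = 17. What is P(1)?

5

On equispaced nodes a degree-2 polynomial has vanishing third forward difference, so
  - P(-1) + 3·P(0) - 3·P(1) + P(2) = 0.
Substituting the known values and solving for P(1):
  -3·P(1) = -15
  P(1) = 5.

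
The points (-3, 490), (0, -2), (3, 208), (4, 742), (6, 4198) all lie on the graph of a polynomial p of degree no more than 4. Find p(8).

Write p(n) = an^4 + bn^3 + cn^2 + dn + e. Substituting each data point gives a linear system:
  81a - 27b + 9c - 3d + e = 490
  e = -2
  81a + 27b + 9c + 3d + e = 208
  256a + 64b + 16c + 4d + e = 742
  1296a + 216b + 36c + 6d + e = 4198
Solving the system yields a = 4, b = -5, c = 3, d = -2, e = -2.
So p(n) = 4n^4 - 5n^3 + 3n^2 - 2n - 2.
Then p(8) = 13998.

13998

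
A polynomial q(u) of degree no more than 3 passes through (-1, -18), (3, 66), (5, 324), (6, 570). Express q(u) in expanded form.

Write q(u) = au^3 + bu^2 + cu + d. Substituting each data point gives a linear system:
  -a + b - c + d = -18
  27a + 9b + 3c + d = 66
  125a + 25b + 5c + d = 324
  216a + 36b + 6c + d = 570
Solving the system yields a = 3, b = -3, c = 6, d = -6.
So q(u) = 3u^3 - 3u^2 + 6u - 6.
Check: q(-1) = -18. ✓

q(u) = 3u^3 - 3u^2 + 6u - 6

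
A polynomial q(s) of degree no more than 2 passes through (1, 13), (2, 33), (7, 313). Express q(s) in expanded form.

q(s) = 6s^2 + 2s + 5

Using the Lagrange interpolation formula with nodes 1, 2, 7:
  L_0(s) = (s - 2)(s - 7) / 6
  L_1(s) = (s - 1)(s - 7) / -5
  L_2(s) = (s - 1)(s - 2) / 30
Then q(s) = 13·L_0(s) + 33·L_1(s) + 313·L_2(s).
Expanding and collecting terms gives q(s) = 6s^2 + 2s + 5.
Check: q(2) = 33. ✓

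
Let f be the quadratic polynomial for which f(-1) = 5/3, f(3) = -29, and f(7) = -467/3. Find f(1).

Using the Lagrange interpolation formula with nodes -1, 3, 7:
  L_0(n) = (n - 3)(n - 7) / 32
  L_1(n) = (n + 1)(n - 7) / -16
  L_2(n) = (n + 1)(n - 3) / 32
Then f(n) = 5/3·L_0(n) - 29·L_1(n) - 467/3·L_2(n).
Expanding and collecting terms gives f(n) = -3n^2 - (5/3)n + 3.
Evaluating at n = 1: f(1) = -5/3.

-5/3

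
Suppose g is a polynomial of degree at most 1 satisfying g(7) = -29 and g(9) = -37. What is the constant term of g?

Write g(n) = an + b. Substituting each data point gives a linear system:
  7a + b = -29
  9a + b = -37
Solving the system yields a = -4, b = -1.
So g(n) = -4n - 1.
The constant term is -1.

-1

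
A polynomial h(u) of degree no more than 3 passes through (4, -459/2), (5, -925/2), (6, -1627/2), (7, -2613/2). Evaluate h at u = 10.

Forward differences of the values at u = 4, 5, 6, 7:
  h  : -459/2  -925/2  -1627/2  -2613/2
  Δ  : -233  -351  -493
  Δ^2: -118  -142
  Δ^3: -24
The third differences are constant, confirming degree 3.
Interpolating (Newton forward form) and evaluating at u = 10 gives h(10) = -7755/2.

-7755/2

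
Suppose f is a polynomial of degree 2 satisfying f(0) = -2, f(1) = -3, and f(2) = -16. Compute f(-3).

-71

Write f(u) = au^2 + bu + c. Substituting each data point gives a linear system:
  c = -2
  a + b + c = -3
  4a + 2b + c = -16
Solving the system yields a = -6, b = 5, c = -2.
So f(u) = -6u^2 + 5u - 2.
Then f(-3) = -71.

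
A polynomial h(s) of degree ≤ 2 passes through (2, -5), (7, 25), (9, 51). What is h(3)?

Write h(s) = as^2 + bs + c. Substituting each data point gives a linear system:
  4a + 2b + c = -5
  49a + 7b + c = 25
  81a + 9b + c = 51
Solving the system yields a = 1, b = -3, c = -3.
So h(s) = s^2 - 3s - 3.
Then h(3) = -3.

-3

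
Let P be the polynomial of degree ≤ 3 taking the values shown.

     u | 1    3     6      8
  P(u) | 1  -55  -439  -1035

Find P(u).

Write P(u) = au^3 + bu^2 + cu + d. Substituting each data point gives a linear system:
  a + b + c + d = 1
  27a + 9b + 3c + d = -55
  216a + 36b + 6c + d = -439
  512a + 64b + 8c + d = -1035
Solving the system yields a = -2, b = 0, c = -2, d = 5.
So P(u) = -2u³ - 2u + 5.
Check: P(8) = -1035. ✓

P(u) = -2u^3 - 2u + 5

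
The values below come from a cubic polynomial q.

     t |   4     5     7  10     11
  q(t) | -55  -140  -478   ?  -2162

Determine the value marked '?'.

-1585

The 4 known points determine the degree-3 polynomial uniquely.
Write q(t) = at^3 + bt^2 + ct + d. Substituting each data point gives a linear system:
  64a + 16b + 4c + d = -55
  125a + 25b + 5c + d = -140
  343a + 49b + 7c + d = -478
  1331a + 121b + 11c + d = -2162
Solving the system yields a = -2, b = 4, c = 1, d = 5.
So q(t) = -2t^3 + 4t^2 + t + 5.
Then q(10) = -1585.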